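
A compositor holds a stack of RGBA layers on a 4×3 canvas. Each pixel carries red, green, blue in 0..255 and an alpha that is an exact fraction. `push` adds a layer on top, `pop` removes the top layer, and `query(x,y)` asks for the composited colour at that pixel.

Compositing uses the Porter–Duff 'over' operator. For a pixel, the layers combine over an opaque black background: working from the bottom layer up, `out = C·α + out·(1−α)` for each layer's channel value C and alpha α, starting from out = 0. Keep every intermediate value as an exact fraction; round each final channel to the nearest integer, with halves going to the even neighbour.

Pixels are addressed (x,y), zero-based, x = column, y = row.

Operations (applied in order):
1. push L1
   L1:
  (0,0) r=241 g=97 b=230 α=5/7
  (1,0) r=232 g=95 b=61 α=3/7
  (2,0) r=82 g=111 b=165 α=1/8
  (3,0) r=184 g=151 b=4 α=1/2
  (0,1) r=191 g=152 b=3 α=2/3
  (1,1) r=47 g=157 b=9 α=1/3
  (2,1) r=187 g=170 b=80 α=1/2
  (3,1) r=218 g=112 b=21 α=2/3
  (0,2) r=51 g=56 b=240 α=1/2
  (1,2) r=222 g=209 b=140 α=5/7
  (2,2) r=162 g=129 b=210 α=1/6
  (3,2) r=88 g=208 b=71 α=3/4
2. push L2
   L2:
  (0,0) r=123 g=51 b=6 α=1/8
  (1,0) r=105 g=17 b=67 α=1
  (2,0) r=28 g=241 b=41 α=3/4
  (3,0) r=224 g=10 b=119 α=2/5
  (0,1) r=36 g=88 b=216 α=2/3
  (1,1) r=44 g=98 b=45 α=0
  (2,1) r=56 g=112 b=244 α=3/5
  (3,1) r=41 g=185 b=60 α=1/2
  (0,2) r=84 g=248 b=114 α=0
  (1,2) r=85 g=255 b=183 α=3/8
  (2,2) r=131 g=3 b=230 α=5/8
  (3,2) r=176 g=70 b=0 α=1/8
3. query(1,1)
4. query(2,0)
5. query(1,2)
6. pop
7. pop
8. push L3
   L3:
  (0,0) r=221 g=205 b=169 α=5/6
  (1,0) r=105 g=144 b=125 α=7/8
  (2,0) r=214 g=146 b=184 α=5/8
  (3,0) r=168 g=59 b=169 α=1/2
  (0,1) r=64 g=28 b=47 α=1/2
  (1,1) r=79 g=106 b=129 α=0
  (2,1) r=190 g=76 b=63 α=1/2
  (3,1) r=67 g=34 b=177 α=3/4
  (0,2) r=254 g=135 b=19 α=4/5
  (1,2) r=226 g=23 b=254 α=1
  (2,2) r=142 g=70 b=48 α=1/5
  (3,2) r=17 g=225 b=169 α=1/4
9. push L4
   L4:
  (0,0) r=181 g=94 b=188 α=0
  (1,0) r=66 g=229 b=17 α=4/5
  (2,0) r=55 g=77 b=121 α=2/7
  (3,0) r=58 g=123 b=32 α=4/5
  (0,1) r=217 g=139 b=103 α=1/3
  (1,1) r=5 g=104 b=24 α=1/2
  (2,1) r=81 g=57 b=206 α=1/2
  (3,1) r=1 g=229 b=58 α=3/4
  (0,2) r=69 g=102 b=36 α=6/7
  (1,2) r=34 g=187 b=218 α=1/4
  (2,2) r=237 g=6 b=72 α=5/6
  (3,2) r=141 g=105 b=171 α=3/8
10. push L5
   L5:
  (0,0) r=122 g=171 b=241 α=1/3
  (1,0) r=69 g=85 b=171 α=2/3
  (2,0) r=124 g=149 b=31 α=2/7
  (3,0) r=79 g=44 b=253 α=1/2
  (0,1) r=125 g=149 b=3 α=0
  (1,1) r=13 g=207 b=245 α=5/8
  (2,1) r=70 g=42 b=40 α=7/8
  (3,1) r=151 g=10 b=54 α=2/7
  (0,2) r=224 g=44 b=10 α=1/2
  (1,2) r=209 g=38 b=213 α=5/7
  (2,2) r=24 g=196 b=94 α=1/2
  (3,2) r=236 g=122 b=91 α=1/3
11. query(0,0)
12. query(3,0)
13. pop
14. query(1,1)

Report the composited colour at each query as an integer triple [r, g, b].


query (1,1) [L1,L2] — begin 0,0,0
after L1 α=1/3: [47/3, 157/3, 3]
after L2 α=0: [47/3, 157/3, 3]
= [16, 52, 3]

at x=2,y=0 over L1,L2:
+L1 (α=1/8) → [41/4, 111/8, 165/8]
+L2 (α=3/4) → [377/16, 5895/32, 1149/32]
→ [24, 184, 36]

(1,2) stack=L1,L2; from [0,0,0]:
+L1 (α=5/7) → [1110/7, 1045/7, 100]
+L2 (α=3/8) → [7335/56, 2645/14, 1049/8]
= [131, 189, 131]

(0,0) stack=L3,L4,L5; from [0,0,0]:
L3 α=5/6: [1105/6, 1025/6, 845/6]
L4 α=0: [1105/6, 1025/6, 845/6]
L5 α=1/3: [1471/9, 1538/9, 1568/9]
= [163, 171, 174]

query (3,0) [L3,L4,L5] — begin 0,0,0
after L3 α=1/2: [84, 59/2, 169/2]
after L4 α=4/5: [316/5, 1043/10, 85/2]
after L5 α=1/2: [711/10, 1483/20, 591/4]
rounded: [71, 74, 148]

at x=1,y=1 over L3,L4:
after L3 α=0: [0, 0, 0]
after L4 α=1/2: [5/2, 52, 12]
rounded: [2, 52, 12]


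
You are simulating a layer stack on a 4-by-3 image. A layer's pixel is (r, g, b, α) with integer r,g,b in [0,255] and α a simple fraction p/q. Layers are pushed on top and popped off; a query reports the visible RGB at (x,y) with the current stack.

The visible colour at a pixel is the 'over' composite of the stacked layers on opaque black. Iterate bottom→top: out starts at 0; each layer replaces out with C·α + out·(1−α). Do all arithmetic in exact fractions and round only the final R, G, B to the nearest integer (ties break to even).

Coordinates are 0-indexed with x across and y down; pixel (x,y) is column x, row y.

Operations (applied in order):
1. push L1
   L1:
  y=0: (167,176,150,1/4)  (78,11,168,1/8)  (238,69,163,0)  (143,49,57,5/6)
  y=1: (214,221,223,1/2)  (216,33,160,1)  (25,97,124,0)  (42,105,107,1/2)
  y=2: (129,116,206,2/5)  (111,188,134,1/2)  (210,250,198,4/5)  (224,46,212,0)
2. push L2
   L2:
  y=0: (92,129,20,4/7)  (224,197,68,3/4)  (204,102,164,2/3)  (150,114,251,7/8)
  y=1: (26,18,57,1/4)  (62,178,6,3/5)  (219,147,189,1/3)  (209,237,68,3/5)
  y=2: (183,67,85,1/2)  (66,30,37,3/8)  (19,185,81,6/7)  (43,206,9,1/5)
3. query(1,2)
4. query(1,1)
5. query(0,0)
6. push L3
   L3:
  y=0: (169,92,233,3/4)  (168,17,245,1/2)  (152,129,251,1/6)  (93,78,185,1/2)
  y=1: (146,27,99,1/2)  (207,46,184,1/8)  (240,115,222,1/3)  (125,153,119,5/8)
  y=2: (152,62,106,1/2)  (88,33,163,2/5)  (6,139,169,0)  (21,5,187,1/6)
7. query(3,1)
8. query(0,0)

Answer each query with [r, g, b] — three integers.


(1,2) stack=L1,L2; from [0,0,0]:
L1 α=1/2: [111/2, 94, 67]
L2 α=3/8: [951/16, 70, 223/4]
→ [59, 70, 56]

(1,1) stack=L1,L2; from [0,0,0]:
+L1 (α=1) → [216, 33, 160]
+L2 (α=3/5) → [618/5, 120, 338/5]
= [124, 120, 68]

query (0,0) [L1,L2] — begin 0,0,0
L1 α=1/4: [167/4, 44, 75/2]
L2 α=4/7: [1973/28, 648/7, 55/2]
rounded: [70, 93, 28]

(3,1) stack=L1,L2,L3; from [0,0,0]:
+L1 (α=1/2) → [21, 105/2, 107/2]
+L2 (α=3/5) → [669/5, 816/5, 311/5]
+L3 (α=5/8) → [1283/10, 6273/40, 977/10]
→ [128, 157, 98]

(0,0) stack=L1,L2,L3; from [0,0,0]:
+L1 (α=1/4) → [167/4, 44, 75/2]
+L2 (α=4/7) → [1973/28, 648/7, 55/2]
+L3 (α=3/4) → [16169/112, 645/7, 1453/8]
= [144, 92, 182]


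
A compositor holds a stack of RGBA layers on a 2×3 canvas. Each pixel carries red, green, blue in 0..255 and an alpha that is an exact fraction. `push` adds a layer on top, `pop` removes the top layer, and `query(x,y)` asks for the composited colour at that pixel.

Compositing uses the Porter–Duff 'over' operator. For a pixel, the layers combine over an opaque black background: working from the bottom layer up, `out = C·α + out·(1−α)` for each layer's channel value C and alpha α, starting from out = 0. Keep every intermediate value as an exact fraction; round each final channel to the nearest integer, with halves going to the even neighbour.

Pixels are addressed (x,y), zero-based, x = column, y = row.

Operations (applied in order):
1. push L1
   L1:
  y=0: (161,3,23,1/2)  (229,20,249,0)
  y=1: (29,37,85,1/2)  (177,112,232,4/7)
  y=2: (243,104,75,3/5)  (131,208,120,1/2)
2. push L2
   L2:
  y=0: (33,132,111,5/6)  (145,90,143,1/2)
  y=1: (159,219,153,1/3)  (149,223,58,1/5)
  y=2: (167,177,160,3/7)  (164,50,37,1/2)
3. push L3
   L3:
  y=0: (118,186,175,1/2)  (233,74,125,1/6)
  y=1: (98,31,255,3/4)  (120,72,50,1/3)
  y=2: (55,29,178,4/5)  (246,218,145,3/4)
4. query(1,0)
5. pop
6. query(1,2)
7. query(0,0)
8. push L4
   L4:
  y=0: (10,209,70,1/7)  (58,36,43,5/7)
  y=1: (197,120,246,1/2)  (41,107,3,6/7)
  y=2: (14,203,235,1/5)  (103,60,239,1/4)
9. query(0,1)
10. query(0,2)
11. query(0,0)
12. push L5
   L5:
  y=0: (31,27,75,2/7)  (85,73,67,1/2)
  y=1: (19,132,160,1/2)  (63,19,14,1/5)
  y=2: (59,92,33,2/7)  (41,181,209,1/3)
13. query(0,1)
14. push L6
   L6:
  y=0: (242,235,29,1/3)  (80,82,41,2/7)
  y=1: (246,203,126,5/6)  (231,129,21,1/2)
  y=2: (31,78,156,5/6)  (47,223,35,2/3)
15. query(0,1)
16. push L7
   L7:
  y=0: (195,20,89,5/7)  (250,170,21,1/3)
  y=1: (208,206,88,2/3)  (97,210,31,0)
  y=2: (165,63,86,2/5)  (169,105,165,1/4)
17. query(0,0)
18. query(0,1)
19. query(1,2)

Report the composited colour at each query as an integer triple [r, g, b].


(1,0) stack=L1,L2,L3; from [0,0,0]:
L1 α=0: [0, 0, 0]
L2 α=1/2: [145/2, 45, 143/2]
L3 α=1/6: [397/4, 299/6, 965/12]
→ [99, 50, 80]

(1,2) stack=L1,L2; from [0,0,0]:
after L1 α=1/2: [131/2, 104, 60]
after L2 α=1/2: [459/4, 77, 97/2]
→ [115, 77, 48]

(0,0) stack=L1,L2; from [0,0,0]:
L1 α=1/2: [161/2, 3/2, 23/2]
L2 α=5/6: [491/12, 441/4, 1133/12]
→ [41, 110, 94]

query (0,1) [L1,L2,L4] — begin 0,0,0
L1 α=1/2: [29/2, 37/2, 85/2]
L2 α=1/3: [188/3, 256/3, 238/3]
L4 α=1/2: [779/6, 308/3, 488/3]
rounded: [130, 103, 163]

query (0,2) [L1,L2,L4] — begin 0,0,0
L1 α=3/5: [729/5, 312/5, 45]
L2 α=3/7: [5421/35, 3903/35, 660/7]
L4 α=1/5: [22174/175, 22717/175, 857/7]
→ [127, 130, 122]

query (0,0) [L1,L2,L4] — begin 0,0,0
L1 α=1/2: [161/2, 3/2, 23/2]
L2 α=5/6: [491/12, 441/4, 1133/12]
L4 α=1/7: [73/2, 1741/14, 1273/14]
→ [36, 124, 91]

query (0,1) [L1,L2,L4,L5] — begin 0,0,0
+L1 (α=1/2) → [29/2, 37/2, 85/2]
+L2 (α=1/3) → [188/3, 256/3, 238/3]
+L4 (α=1/2) → [779/6, 308/3, 488/3]
+L5 (α=1/2) → [893/12, 352/3, 484/3]
→ [74, 117, 161]

at x=0,y=1 over L1,L2,L4,L5,L6:
+L1 (α=1/2) → [29/2, 37/2, 85/2]
+L2 (α=1/3) → [188/3, 256/3, 238/3]
+L4 (α=1/2) → [779/6, 308/3, 488/3]
+L5 (α=1/2) → [893/12, 352/3, 484/3]
+L6 (α=5/6) → [15653/72, 3397/18, 1187/9]
→ [217, 189, 132]

(0,0) stack=L1,L2,L4,L5,L6,L7; from [0,0,0]:
L1 α=1/2: [161/2, 3/2, 23/2]
L2 α=5/6: [491/12, 441/4, 1133/12]
L4 α=1/7: [73/2, 1741/14, 1273/14]
L5 α=2/7: [489/14, 9461/98, 8465/98]
L6 α=1/3: [2183/21, 6992/49, 9886/147]
L7 α=5/7: [24841/147, 18884/343, 85187/1029]
rounded: [169, 55, 83]

at x=0,y=1 over L1,L2,L4,L5,L6,L7:
after L1 α=1/2: [29/2, 37/2, 85/2]
after L2 α=1/3: [188/3, 256/3, 238/3]
after L4 α=1/2: [779/6, 308/3, 488/3]
after L5 α=1/2: [893/12, 352/3, 484/3]
after L6 α=5/6: [15653/72, 3397/18, 1187/9]
after L7 α=2/3: [45605/216, 10813/54, 2771/27]
rounded: [211, 200, 103]

(1,2) stack=L1,L2,L4,L5,L6,L7; from [0,0,0]:
L1 α=1/2: [131/2, 104, 60]
L2 α=1/2: [459/4, 77, 97/2]
L4 α=1/4: [1789/16, 291/4, 769/8]
L5 α=1/3: [2117/24, 653/6, 535/4]
L6 α=2/3: [4373/72, 3329/18, 815/12]
L7 α=1/4: [8429/96, 3959/24, 1475/16]
→ [88, 165, 92]


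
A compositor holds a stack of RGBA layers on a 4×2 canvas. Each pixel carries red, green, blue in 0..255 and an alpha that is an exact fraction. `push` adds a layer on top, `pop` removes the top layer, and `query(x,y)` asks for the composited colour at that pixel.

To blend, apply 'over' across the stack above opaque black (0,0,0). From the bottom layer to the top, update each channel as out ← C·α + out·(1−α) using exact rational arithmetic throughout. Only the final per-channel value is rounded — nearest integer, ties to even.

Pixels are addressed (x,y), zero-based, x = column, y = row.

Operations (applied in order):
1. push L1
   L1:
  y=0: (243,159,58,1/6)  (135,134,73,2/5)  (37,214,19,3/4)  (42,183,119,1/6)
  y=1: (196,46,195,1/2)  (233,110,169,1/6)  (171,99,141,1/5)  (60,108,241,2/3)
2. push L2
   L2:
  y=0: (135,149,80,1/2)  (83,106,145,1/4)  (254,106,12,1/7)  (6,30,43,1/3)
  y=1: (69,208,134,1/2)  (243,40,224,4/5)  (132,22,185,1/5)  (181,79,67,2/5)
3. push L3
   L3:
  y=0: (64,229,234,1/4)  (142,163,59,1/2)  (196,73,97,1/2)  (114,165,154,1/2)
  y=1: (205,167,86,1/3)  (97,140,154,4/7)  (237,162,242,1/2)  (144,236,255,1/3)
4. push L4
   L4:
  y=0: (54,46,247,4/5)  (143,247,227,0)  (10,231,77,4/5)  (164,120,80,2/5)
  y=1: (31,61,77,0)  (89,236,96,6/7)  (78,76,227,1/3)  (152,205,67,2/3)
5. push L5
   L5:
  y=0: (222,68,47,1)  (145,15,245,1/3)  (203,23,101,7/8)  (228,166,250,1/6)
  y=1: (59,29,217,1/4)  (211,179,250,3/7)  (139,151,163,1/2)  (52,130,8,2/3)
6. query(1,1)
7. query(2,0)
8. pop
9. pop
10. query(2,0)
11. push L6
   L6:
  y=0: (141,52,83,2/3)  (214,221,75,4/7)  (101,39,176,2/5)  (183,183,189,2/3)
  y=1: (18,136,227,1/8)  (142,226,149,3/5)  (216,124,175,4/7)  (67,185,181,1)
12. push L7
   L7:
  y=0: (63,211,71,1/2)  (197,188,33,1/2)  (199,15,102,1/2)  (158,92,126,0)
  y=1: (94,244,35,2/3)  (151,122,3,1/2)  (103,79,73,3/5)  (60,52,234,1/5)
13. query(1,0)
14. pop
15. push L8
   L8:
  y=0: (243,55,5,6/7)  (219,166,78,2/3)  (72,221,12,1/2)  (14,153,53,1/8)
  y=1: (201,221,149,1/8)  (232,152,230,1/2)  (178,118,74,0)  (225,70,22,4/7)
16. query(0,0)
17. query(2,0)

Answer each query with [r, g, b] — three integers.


query (1,1) [L1,L2,L3,L4,L5] — begin 0,0,0
L1 α=1/6: [233/6, 55/3, 169/6]
L2 α=4/5: [1213/6, 107/3, 1109/6]
L3 α=4/7: [1989/14, 667/7, 2341/14]
L4 α=6/7: [9465/98, 10579/49, 10405/98]
L5 α=3/7: [49947/343, 68629/343, 57560/343]
rounded: [146, 200, 168]

at x=2,y=0 over L1,L2,L3,L4,L5:
+L1 (α=3/4) → [111/4, 321/2, 57/4]
+L2 (α=1/7) → [841/14, 1069/7, 195/14]
+L3 (α=1/2) → [3585/28, 790/7, 1553/28]
+L4 (α=4/5) → [941/28, 7258/35, 10177/140]
+L5 (α=7/8) → [40729/224, 12893/280, 109157/1120]
→ [182, 46, 97]

(2,0) stack=L1,L2,L3; from [0,0,0]:
after L1 α=3/4: [111/4, 321/2, 57/4]
after L2 α=1/7: [841/14, 1069/7, 195/14]
after L3 α=1/2: [3585/28, 790/7, 1553/28]
= [128, 113, 55]

query (1,0) [L1,L2,L3,L6,L7] — begin 0,0,0
after L1 α=2/5: [54, 268/5, 146/5]
after L2 α=1/4: [245/4, 667/10, 1163/20]
after L3 α=1/2: [813/8, 2297/20, 2343/40]
after L6 α=4/7: [9287/56, 24571/140, 19029/280]
after L7 α=1/2: [20319/112, 50891/280, 28269/560]
rounded: [181, 182, 50]

(0,0) stack=L1,L2,L3,L6,L8; from [0,0,0]:
+L1 (α=1/6) → [81/2, 53/2, 29/3]
+L2 (α=1/2) → [351/4, 351/4, 269/6]
+L3 (α=1/4) → [1309/16, 1969/16, 737/8]
+L6 (α=2/3) → [5821/48, 1211/16, 2065/24]
+L8 (α=6/7) → [75805/336, 6491/112, 2785/168]
= [226, 58, 17]

at x=2,y=0 over L1,L2,L3,L6,L8:
after L1 α=3/4: [111/4, 321/2, 57/4]
after L2 α=1/7: [841/14, 1069/7, 195/14]
after L3 α=1/2: [3585/28, 790/7, 1553/28]
after L6 α=2/5: [16411/140, 2916/35, 2903/28]
after L8 α=1/2: [26491/280, 10651/70, 3239/56]
rounded: [95, 152, 58]


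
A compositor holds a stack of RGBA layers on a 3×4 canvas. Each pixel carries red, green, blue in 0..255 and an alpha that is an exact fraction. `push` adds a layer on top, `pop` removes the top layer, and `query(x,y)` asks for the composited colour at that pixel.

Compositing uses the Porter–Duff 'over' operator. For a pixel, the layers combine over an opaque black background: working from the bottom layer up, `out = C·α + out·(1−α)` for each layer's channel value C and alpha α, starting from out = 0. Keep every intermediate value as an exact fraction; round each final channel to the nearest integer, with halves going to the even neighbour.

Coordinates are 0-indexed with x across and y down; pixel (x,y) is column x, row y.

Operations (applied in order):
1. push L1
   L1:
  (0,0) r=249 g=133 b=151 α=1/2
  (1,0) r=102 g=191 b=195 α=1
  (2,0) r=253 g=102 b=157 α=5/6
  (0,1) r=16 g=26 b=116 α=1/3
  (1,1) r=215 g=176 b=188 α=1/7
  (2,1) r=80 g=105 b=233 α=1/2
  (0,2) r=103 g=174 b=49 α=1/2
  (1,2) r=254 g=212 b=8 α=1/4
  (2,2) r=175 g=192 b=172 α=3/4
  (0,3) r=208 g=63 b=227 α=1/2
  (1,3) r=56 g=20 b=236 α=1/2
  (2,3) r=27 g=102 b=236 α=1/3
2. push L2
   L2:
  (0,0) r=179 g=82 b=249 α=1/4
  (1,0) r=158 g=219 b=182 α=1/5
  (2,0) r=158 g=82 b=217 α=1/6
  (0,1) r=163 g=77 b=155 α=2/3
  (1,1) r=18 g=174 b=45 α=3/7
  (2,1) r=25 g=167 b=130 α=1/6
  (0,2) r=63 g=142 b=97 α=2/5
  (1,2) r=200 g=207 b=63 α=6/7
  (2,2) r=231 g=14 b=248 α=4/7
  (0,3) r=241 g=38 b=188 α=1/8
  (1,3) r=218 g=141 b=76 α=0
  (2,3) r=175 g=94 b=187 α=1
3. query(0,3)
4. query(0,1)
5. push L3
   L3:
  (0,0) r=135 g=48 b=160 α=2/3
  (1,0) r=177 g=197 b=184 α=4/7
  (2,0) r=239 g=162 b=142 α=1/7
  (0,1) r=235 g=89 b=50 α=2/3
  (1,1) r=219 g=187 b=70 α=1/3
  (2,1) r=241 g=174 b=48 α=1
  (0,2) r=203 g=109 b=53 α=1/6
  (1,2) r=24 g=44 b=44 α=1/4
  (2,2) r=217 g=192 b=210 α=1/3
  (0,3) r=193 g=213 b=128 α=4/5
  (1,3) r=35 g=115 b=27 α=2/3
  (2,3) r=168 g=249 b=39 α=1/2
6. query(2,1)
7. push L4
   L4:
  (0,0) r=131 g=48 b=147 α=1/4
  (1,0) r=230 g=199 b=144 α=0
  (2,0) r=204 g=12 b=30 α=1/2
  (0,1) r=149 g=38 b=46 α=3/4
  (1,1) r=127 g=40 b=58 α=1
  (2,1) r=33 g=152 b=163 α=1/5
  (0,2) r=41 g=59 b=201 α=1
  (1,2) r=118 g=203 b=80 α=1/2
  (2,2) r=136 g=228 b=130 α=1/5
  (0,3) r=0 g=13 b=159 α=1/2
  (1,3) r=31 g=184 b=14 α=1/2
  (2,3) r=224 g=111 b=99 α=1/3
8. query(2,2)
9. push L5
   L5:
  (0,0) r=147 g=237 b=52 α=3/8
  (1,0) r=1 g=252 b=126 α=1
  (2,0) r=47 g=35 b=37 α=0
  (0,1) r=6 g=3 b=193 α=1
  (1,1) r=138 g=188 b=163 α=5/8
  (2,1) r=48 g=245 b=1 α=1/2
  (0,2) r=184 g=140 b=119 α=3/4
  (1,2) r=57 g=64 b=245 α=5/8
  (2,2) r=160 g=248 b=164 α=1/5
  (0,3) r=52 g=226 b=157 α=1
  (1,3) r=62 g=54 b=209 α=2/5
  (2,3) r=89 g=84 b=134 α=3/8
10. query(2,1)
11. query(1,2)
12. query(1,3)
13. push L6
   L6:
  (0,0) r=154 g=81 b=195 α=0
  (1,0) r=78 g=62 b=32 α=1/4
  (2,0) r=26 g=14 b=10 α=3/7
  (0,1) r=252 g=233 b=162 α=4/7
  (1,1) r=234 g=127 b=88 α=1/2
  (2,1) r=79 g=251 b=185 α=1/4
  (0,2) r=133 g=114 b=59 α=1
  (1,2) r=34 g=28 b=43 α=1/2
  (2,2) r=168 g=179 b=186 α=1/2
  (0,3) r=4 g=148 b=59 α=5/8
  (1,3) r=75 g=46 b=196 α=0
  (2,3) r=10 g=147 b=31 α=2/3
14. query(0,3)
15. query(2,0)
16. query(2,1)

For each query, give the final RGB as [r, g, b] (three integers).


(0,3) stack=L1,L2; from [0,0,0]:
after L1 α=1/2: [104, 63/2, 227/2]
after L2 α=1/8: [969/8, 517/16, 1965/16]
→ [121, 32, 123]

(0,1) stack=L1,L2; from [0,0,0]:
+L1 (α=1/3) → [16/3, 26/3, 116/3]
+L2 (α=2/3) → [994/9, 488/9, 1046/9]
rounded: [110, 54, 116]

at x=2,y=1 over L1,L2,L3:
L1 α=1/2: [40, 105/2, 233/2]
L2 α=1/6: [75/2, 859/12, 475/4]
L3 α=1: [241, 174, 48]
rounded: [241, 174, 48]

(2,2) stack=L1,L2,L3,L4; from [0,0,0]:
+L1 (α=3/4) → [525/4, 144, 129]
+L2 (α=4/7) → [753/4, 488/7, 197]
+L3 (α=1/3) → [1187/6, 2320/21, 604/3]
+L4 (α=1/5) → [2782/15, 14068/105, 2806/15]
= [185, 134, 187]

at x=2,y=1 over L1,L2,L3,L4,L5:
after L1 α=1/2: [40, 105/2, 233/2]
after L2 α=1/6: [75/2, 859/12, 475/4]
after L3 α=1: [241, 174, 48]
after L4 α=1/5: [997/5, 848/5, 71]
after L5 α=1/2: [1237/10, 2073/10, 36]
→ [124, 207, 36]

query (1,2) [L1,L2,L3,L4,L5] — begin 0,0,0
after L1 α=1/4: [127/2, 53, 2]
after L2 α=6/7: [361/2, 185, 380/7]
after L3 α=1/4: [1131/8, 599/4, 362/7]
after L4 α=1/2: [2075/16, 1411/8, 461/7]
after L5 α=5/8: [10785/128, 6793/64, 4979/28]
→ [84, 106, 178]

(1,3) stack=L1,L2,L3,L4,L5; from [0,0,0]:
after L1 α=1/2: [28, 10, 118]
after L2 α=0: [28, 10, 118]
after L3 α=2/3: [98/3, 80, 172/3]
after L4 α=1/2: [191/6, 132, 107/3]
after L5 α=2/5: [439/10, 504/5, 105]
rounded: [44, 101, 105]

at x=0,y=3 over L1,L2,L3,L4,L5,L6:
L1 α=1/2: [104, 63/2, 227/2]
L2 α=1/8: [969/8, 517/16, 1965/16]
L3 α=4/5: [1429/8, 14149/80, 10157/80]
L4 α=1/2: [1429/16, 15189/160, 22877/160]
L5 α=1: [52, 226, 157]
L6 α=5/8: [22, 709/4, 383/4]
= [22, 177, 96]

(2,0) stack=L1,L2,L3,L4,L5,L6; from [0,0,0]:
after L1 α=5/6: [1265/6, 85, 785/6]
after L2 α=1/6: [7273/36, 169/2, 5227/36]
after L3 α=1/7: [8707/42, 669/7, 6079/42]
after L4 α=1/2: [17275/84, 753/14, 7339/84]
after L5 α=0: [17275/84, 753/14, 7339/84]
after L6 α=3/7: [18913/147, 1800/49, 7969/147]
= [129, 37, 54]

query (2,1) [L1,L2,L3,L4,L5,L6] — begin 0,0,0
after L1 α=1/2: [40, 105/2, 233/2]
after L2 α=1/6: [75/2, 859/12, 475/4]
after L3 α=1: [241, 174, 48]
after L4 α=1/5: [997/5, 848/5, 71]
after L5 α=1/2: [1237/10, 2073/10, 36]
after L6 α=1/4: [4501/40, 8729/40, 293/4]
rounded: [113, 218, 73]


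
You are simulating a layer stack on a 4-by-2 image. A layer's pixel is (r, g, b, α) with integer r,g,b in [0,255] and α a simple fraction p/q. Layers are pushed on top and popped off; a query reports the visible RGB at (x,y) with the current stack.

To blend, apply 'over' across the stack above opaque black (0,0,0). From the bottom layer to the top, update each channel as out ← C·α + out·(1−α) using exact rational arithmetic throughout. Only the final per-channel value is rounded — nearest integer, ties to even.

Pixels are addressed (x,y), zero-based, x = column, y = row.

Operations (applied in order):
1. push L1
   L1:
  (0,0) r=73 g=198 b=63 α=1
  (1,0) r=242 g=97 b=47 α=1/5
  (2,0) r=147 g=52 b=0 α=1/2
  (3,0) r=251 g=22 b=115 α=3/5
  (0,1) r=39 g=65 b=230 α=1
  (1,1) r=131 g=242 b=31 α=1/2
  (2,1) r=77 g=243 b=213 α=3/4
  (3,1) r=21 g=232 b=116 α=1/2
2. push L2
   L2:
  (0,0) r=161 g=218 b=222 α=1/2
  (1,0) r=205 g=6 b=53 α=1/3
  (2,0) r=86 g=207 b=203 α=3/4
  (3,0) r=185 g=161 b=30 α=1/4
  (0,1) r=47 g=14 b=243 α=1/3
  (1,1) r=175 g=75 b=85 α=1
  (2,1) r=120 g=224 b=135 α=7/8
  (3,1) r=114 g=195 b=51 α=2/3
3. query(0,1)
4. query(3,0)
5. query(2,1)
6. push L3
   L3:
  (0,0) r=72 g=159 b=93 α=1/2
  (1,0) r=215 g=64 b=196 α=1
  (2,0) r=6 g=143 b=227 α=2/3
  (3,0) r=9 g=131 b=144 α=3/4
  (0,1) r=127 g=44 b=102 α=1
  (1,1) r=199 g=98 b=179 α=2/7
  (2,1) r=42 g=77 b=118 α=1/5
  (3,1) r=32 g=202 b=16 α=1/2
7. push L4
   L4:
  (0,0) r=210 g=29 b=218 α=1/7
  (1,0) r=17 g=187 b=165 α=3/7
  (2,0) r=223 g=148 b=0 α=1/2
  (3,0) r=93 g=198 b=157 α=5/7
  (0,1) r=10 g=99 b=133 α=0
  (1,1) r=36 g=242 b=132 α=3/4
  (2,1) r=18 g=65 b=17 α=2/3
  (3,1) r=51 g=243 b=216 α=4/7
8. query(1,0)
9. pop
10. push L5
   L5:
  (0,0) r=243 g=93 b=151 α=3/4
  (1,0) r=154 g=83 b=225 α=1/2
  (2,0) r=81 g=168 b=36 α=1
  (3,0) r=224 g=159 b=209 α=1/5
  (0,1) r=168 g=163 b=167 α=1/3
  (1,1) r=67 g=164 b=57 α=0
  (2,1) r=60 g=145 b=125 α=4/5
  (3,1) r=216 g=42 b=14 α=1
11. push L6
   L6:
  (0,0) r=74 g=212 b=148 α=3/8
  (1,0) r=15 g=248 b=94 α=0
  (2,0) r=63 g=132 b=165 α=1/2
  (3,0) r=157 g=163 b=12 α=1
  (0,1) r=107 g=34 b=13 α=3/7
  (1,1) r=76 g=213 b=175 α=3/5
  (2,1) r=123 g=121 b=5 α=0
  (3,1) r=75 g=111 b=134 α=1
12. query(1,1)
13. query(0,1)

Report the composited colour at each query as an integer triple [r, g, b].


at x=0,y=1 over L1,L2:
L1 α=1: [39, 65, 230]
L2 α=1/3: [125/3, 48, 703/3]
→ [42, 48, 234]

at x=3,y=0 over L1,L2:
L1 α=3/5: [753/5, 66/5, 69]
L2 α=1/4: [796/5, 1003/20, 237/4]
rounded: [159, 50, 59]

at x=2,y=1 over L1,L2:
+L1 (α=3/4) → [231/4, 729/4, 639/4]
+L2 (α=7/8) → [3591/32, 7001/32, 4419/32]
= [112, 219, 138]

query (1,0) [L1,L2,L3,L4] — begin 0,0,0
+L1 (α=1/5) → [242/5, 97/5, 47/5]
+L2 (α=1/3) → [503/5, 224/15, 359/15]
+L3 (α=1) → [215, 64, 196]
+L4 (α=3/7) → [911/7, 817/7, 1279/7]
→ [130, 117, 183]

at x=1,y=1 over L1,L2,L3,L5,L6:
+L1 (α=1/2) → [131/2, 121, 31/2]
+L2 (α=1) → [175, 75, 85]
+L3 (α=2/7) → [1273/7, 571/7, 783/7]
+L5 (α=0) → [1273/7, 571/7, 783/7]
+L6 (α=3/5) → [4142/35, 1123/7, 5241/35]
rounded: [118, 160, 150]

(0,1) stack=L1,L2,L3,L5,L6; from [0,0,0]:
+L1 (α=1) → [39, 65, 230]
+L2 (α=1/3) → [125/3, 48, 703/3]
+L3 (α=1) → [127, 44, 102]
+L5 (α=1/3) → [422/3, 251/3, 371/3]
+L6 (α=3/7) → [2651/21, 1310/21, 1601/21]
= [126, 62, 76]


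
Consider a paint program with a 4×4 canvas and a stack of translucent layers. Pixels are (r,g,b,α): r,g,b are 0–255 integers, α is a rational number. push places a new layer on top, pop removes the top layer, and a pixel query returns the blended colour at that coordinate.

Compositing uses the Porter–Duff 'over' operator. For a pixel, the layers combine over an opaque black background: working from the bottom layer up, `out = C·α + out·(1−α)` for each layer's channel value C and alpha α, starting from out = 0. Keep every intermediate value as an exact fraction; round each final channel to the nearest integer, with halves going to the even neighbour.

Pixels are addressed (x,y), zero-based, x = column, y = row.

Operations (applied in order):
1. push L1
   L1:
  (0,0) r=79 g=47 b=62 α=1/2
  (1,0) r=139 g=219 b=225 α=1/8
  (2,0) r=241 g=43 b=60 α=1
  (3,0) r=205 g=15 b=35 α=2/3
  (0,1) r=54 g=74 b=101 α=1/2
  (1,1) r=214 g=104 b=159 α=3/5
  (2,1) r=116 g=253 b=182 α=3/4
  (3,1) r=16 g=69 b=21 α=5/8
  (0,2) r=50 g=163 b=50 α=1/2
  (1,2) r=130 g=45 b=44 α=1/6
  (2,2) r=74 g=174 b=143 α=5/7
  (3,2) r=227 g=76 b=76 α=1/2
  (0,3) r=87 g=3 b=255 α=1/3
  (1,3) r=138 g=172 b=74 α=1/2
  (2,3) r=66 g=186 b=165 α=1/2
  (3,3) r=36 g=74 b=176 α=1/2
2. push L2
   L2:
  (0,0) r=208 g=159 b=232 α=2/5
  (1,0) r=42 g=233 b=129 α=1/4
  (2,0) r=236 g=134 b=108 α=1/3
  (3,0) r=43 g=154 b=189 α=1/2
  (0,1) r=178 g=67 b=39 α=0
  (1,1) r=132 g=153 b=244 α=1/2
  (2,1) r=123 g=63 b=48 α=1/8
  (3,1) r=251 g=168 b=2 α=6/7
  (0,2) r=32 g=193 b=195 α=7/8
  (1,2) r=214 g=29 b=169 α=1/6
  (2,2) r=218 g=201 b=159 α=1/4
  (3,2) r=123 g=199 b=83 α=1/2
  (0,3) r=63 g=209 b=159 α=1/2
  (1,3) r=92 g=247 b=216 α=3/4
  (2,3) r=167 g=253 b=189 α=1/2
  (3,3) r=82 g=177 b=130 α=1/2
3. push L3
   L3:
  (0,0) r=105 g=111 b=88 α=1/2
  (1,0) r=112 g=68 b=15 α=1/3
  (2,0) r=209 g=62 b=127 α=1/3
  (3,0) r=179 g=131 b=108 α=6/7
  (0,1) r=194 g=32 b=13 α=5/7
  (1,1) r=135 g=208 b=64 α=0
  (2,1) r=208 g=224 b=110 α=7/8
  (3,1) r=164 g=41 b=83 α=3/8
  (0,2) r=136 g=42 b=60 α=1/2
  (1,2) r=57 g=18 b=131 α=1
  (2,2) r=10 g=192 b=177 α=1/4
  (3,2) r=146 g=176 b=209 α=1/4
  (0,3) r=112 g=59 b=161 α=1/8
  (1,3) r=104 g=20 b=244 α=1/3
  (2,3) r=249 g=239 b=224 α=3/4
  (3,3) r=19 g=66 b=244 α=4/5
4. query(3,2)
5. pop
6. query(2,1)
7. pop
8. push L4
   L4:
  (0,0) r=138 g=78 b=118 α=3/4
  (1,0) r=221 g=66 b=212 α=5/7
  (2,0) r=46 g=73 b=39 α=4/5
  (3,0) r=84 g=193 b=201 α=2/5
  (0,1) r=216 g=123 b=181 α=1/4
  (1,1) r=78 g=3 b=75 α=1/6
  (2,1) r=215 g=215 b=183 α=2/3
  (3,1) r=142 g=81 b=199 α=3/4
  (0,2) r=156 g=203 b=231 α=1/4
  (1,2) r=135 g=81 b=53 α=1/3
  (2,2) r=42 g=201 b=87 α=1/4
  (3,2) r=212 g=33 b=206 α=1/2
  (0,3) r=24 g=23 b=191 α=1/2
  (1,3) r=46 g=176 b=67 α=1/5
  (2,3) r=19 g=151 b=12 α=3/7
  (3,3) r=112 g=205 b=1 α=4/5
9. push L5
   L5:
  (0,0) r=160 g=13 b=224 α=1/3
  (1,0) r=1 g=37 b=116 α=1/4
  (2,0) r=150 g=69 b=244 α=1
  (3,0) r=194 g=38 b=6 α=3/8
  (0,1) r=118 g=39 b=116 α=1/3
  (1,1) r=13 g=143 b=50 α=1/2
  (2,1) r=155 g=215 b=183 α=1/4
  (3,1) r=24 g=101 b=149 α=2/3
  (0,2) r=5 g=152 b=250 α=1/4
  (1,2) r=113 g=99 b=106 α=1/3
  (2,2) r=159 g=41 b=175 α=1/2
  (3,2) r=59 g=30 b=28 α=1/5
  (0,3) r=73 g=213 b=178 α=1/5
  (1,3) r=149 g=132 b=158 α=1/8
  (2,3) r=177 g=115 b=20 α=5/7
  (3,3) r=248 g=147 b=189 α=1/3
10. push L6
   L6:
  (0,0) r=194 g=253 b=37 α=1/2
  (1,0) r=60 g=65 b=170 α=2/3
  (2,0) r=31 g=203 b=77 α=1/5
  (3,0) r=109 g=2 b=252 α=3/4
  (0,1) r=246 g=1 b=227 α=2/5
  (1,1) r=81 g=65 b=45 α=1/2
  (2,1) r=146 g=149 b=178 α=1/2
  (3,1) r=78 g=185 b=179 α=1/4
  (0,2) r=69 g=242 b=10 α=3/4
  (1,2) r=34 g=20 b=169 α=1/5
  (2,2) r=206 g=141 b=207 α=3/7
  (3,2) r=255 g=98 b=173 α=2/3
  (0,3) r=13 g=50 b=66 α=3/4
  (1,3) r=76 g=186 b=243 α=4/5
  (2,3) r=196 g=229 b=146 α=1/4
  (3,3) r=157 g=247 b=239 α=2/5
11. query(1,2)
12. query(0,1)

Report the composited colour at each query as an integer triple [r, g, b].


(3,2) stack=L1,L2,L3; from [0,0,0]:
+L1 (α=1/2) → [227/2, 38, 38]
+L2 (α=1/2) → [473/4, 237/2, 121/2]
+L3 (α=1/4) → [2003/16, 1063/8, 781/8]
= [125, 133, 98]

query (2,1) [L1,L2] — begin 0,0,0
after L1 α=3/4: [87, 759/4, 273/2]
after L2 α=1/8: [183/2, 5565/32, 2007/16]
rounded: [92, 174, 125]

at x=1,y=2 over L1,L4,L5,L6:
+L1 (α=1/6) → [65/3, 15/2, 22/3]
+L4 (α=1/3) → [535/9, 32, 203/9]
+L5 (α=1/3) → [2087/27, 163/3, 1360/27]
+L6 (α=1/5) → [9266/135, 712/15, 10003/135]
→ [69, 47, 74]

at x=0,y=1 over L1,L4,L5,L6:
+L1 (α=1/2) → [27, 37, 101/2]
+L4 (α=1/4) → [297/4, 117/2, 665/8]
+L5 (α=1/3) → [533/6, 52, 1129/12]
+L6 (α=2/5) → [1517/10, 158/5, 589/4]
→ [152, 32, 147]


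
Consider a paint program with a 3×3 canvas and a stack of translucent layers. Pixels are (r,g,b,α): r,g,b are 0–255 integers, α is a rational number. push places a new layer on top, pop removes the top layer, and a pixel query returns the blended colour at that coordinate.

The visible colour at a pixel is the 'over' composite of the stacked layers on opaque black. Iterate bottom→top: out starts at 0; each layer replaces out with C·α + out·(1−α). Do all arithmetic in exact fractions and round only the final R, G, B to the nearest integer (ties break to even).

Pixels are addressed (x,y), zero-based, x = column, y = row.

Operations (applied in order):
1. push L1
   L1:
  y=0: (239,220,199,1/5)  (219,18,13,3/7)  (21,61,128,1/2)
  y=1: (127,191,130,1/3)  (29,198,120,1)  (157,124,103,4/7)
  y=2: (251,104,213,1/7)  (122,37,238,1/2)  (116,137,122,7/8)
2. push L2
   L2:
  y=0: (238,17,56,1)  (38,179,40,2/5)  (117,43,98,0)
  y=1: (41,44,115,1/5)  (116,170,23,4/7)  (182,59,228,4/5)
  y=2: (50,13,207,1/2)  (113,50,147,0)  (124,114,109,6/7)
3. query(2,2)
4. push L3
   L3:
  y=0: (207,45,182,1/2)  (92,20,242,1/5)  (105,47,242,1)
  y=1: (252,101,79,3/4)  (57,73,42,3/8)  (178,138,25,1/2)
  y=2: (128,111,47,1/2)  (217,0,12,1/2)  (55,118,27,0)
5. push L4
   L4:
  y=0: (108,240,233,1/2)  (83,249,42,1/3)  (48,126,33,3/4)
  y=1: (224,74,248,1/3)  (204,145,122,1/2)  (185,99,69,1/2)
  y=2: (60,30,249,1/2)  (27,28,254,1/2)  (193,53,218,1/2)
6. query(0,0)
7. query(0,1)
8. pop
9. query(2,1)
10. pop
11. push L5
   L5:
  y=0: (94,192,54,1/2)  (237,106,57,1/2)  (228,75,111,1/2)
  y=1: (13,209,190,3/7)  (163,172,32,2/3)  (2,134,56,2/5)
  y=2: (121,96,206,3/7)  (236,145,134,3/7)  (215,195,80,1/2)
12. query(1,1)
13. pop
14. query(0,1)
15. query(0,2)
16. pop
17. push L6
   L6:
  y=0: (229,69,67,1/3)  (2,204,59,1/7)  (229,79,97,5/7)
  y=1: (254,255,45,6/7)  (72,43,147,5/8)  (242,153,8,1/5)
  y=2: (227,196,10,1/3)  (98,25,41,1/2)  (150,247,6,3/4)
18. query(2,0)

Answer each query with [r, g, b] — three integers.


(2,2) stack=L1,L2; from [0,0,0]:
+L1 (α=7/8) → [203/2, 959/8, 427/4]
+L2 (α=6/7) → [1691/14, 6431/56, 3043/28]
→ [121, 115, 109]

(0,0) stack=L1,L2,L3,L4; from [0,0,0]:
after L1 α=1/5: [239/5, 44, 199/5]
after L2 α=1: [238, 17, 56]
after L3 α=1/2: [445/2, 31, 119]
after L4 α=1/2: [661/4, 271/2, 176]
rounded: [165, 136, 176]

at x=0,y=1 over L1,L2,L3,L4:
+L1 (α=1/3) → [127/3, 191/3, 130/3]
+L2 (α=1/5) → [631/15, 896/15, 173/3]
+L3 (α=3/4) → [11971/60, 5441/60, 221/3]
+L4 (α=1/3) → [18691/90, 7661/90, 1186/9]
→ [208, 85, 132]

(2,1) stack=L1,L2,L3; from [0,0,0]:
L1 α=4/7: [628/7, 496/7, 412/7]
L2 α=4/5: [5724/35, 2148/35, 6796/35]
L3 α=1/2: [5977/35, 3489/35, 7671/70]
= [171, 100, 110]

(1,1) stack=L1,L2,L5; from [0,0,0]:
after L1 α=1: [29, 198, 120]
after L2 α=4/7: [551/7, 182, 452/7]
after L5 α=2/3: [2833/21, 526/3, 300/7]
rounded: [135, 175, 43]

at x=0,y=1 over L1,L2:
+L1 (α=1/3) → [127/3, 191/3, 130/3]
+L2 (α=1/5) → [631/15, 896/15, 173/3]
= [42, 60, 58]

query (0,2) [L1,L2] — begin 0,0,0
L1 α=1/7: [251/7, 104/7, 213/7]
L2 α=1/2: [601/14, 195/14, 831/7]
rounded: [43, 14, 119]

(2,0) stack=L1,L6; from [0,0,0]:
L1 α=1/2: [21/2, 61/2, 64]
L6 α=5/7: [1166/7, 456/7, 613/7]
→ [167, 65, 88]


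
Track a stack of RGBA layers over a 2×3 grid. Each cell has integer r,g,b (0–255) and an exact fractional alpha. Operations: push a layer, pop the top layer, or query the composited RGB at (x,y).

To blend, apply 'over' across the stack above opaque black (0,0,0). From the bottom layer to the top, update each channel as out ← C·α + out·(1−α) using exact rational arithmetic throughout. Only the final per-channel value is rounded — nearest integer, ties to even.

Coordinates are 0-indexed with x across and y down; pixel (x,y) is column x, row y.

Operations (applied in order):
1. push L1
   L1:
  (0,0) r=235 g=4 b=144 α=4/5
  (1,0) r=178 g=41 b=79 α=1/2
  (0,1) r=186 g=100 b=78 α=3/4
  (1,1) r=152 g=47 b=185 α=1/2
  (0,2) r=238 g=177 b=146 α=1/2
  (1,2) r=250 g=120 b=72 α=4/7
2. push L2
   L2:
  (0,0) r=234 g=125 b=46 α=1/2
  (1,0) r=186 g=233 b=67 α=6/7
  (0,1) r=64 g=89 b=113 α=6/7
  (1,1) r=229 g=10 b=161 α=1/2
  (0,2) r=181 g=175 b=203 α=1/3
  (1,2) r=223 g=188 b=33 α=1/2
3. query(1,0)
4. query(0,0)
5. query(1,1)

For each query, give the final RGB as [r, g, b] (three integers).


(1,0) stack=L1,L2; from [0,0,0]:
L1 α=1/2: [89, 41/2, 79/2]
L2 α=6/7: [1205/7, 2837/14, 883/14]
→ [172, 203, 63]

query (0,0) [L1,L2] — begin 0,0,0
L1 α=4/5: [188, 16/5, 576/5]
L2 α=1/2: [211, 641/10, 403/5]
→ [211, 64, 81]

at x=1,y=1 over L1,L2:
after L1 α=1/2: [76, 47/2, 185/2]
after L2 α=1/2: [305/2, 67/4, 507/4]
= [152, 17, 127]


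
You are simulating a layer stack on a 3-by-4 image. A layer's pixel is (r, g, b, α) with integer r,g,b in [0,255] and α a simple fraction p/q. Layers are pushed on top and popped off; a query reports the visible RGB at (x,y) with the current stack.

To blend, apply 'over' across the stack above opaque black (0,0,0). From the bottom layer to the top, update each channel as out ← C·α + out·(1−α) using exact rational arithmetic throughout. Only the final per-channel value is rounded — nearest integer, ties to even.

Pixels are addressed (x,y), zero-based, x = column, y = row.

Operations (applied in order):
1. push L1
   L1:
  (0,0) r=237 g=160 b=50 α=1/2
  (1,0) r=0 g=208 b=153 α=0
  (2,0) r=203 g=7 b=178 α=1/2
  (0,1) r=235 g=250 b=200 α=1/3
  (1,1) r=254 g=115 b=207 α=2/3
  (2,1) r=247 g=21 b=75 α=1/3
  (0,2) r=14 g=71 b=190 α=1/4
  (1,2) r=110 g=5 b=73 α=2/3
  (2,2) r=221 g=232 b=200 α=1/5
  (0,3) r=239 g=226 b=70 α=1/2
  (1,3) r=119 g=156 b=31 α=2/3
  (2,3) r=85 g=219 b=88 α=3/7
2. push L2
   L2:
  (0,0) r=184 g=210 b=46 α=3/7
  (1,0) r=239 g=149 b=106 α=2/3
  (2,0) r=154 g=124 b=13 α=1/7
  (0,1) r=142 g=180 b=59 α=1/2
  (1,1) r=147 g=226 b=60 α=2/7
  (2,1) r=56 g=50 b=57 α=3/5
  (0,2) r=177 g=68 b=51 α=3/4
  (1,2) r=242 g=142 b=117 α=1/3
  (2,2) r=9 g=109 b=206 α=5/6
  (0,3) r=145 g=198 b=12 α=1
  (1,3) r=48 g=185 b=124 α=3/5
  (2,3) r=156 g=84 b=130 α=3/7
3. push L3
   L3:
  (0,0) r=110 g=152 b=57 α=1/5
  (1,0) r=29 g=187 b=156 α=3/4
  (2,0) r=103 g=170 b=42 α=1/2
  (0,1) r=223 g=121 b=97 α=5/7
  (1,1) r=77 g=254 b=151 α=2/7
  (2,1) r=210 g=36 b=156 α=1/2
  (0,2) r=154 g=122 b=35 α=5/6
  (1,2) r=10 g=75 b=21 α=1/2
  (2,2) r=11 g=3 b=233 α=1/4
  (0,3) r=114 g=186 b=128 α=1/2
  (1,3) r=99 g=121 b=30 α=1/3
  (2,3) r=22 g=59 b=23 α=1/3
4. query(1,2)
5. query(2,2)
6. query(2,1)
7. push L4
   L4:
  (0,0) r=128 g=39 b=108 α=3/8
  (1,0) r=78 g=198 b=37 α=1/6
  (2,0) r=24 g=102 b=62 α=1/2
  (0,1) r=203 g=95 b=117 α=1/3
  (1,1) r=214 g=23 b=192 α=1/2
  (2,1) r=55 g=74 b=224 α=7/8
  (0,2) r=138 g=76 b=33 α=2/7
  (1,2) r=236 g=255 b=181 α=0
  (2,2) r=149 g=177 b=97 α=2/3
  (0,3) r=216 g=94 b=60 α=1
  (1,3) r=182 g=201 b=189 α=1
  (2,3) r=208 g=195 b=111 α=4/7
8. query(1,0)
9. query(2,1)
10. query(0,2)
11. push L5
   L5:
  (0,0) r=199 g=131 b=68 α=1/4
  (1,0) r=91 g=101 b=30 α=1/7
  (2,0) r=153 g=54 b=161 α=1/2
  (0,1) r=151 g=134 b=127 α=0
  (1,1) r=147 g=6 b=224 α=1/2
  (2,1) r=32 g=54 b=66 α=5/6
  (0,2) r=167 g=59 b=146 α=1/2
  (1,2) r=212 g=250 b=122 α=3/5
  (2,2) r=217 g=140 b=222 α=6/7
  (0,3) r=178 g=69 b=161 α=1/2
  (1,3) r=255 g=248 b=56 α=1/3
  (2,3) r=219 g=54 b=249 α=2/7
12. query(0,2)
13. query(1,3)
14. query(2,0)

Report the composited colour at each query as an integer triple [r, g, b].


at x=1,y=2 over L1,L2,L3:
L1 α=2/3: [220/3, 10/3, 146/3]
L2 α=1/3: [1166/9, 446/9, 643/9]
L3 α=1/2: [628/9, 1121/18, 416/9]
rounded: [70, 62, 46]

query (2,2) [L1,L2,L3] — begin 0,0,0
after L1 α=1/5: [221/5, 232/5, 40]
after L2 α=5/6: [223/15, 2957/30, 535/3]
after L3 α=1/4: [139/10, 2987/40, 192]
= [14, 75, 192]

(2,1) stack=L1,L2,L3; from [0,0,0]:
after L1 α=1/3: [247/3, 7, 25]
after L2 α=3/5: [998/15, 164/5, 221/5]
after L3 α=1/2: [2074/15, 172/5, 1001/10]
→ [138, 34, 100]

query (1,0) [L1,L2,L3,L4] — begin 0,0,0
after L1 α=0: [0, 0, 0]
after L2 α=2/3: [478/3, 298/3, 212/3]
after L3 α=3/4: [739/12, 1981/12, 404/3]
after L4 α=1/6: [4631/72, 12281/72, 2131/18]
→ [64, 171, 118]

at x=2,y=1 over L1,L2,L3,L4:
after L1 α=1/3: [247/3, 7, 25]
after L2 α=3/5: [998/15, 164/5, 221/5]
after L3 α=1/2: [2074/15, 172/5, 1001/10]
after L4 α=7/8: [7849/120, 1381/20, 16681/80]
rounded: [65, 69, 209]

at x=0,y=2 over L1,L2,L3,L4:
after L1 α=1/4: [7/2, 71/4, 95/2]
after L2 α=3/4: [1069/8, 887/16, 401/8]
after L3 α=5/6: [7229/48, 3549/32, 1801/48]
after L4 α=2/7: [49393/336, 22609/224, 1739/48]
= [147, 101, 36]

(0,2) stack=L1,L2,L3,L4,L5; from [0,0,0]:
L1 α=1/4: [7/2, 71/4, 95/2]
L2 α=3/4: [1069/8, 887/16, 401/8]
L3 α=5/6: [7229/48, 3549/32, 1801/48]
L4 α=2/7: [49393/336, 22609/224, 1739/48]
L5 α=1/2: [105505/672, 35825/448, 8747/96]
→ [157, 80, 91]

query (1,3) [L1,L2,L3,L4,L5] — begin 0,0,0
+L1 (α=2/3) → [238/3, 104, 62/3]
+L2 (α=3/5) → [908/15, 763/5, 248/3]
+L3 (α=1/3) → [3301/45, 2131/15, 586/9]
+L4 (α=1) → [182, 201, 189]
+L5 (α=1/3) → [619/3, 650/3, 434/3]
→ [206, 217, 145]

query (2,0) [L1,L2,L3,L4,L5] — begin 0,0,0
after L1 α=1/2: [203/2, 7/2, 89]
after L2 α=1/7: [109, 145/7, 547/7]
after L3 α=1/2: [106, 1335/14, 841/14]
after L4 α=1/2: [65, 2763/28, 1709/28]
after L5 α=1/2: [109, 4275/56, 6217/56]
→ [109, 76, 111]


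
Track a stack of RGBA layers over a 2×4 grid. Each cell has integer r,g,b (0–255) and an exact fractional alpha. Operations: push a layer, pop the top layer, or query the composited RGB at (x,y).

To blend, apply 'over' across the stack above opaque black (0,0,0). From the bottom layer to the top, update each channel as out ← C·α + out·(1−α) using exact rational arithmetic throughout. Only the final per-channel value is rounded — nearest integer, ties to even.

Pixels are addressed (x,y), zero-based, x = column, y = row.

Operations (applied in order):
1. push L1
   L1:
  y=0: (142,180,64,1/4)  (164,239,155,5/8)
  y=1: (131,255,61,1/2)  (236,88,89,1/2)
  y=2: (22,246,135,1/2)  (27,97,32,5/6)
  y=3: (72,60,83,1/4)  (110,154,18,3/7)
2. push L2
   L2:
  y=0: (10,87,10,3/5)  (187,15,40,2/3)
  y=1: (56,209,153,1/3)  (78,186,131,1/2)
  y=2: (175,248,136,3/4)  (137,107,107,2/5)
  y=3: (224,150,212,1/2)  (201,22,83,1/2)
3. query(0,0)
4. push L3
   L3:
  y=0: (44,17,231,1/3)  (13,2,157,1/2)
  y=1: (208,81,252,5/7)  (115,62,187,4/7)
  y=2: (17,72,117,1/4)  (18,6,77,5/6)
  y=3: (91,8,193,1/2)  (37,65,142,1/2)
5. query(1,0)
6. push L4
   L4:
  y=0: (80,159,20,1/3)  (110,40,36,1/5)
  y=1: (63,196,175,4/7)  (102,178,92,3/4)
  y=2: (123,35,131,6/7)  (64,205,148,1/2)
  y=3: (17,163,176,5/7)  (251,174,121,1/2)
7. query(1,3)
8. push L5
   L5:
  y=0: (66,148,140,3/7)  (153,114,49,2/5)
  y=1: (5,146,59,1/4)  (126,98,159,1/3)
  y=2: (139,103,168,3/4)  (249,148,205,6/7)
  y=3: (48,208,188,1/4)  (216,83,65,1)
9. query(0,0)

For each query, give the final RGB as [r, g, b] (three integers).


at x=0,y=0 over L1,L2:
after L1 α=1/4: [71/2, 45, 16]
after L2 α=3/5: [101/5, 351/5, 62/5]
rounded: [20, 70, 12]

at x=1,y=0 over L1,L2,L3:
L1 α=5/8: [205/2, 1195/8, 775/8]
L2 α=2/3: [953/6, 1435/24, 1415/24]
L3 α=1/2: [1031/12, 1483/48, 5183/48]
= [86, 31, 108]

(1,3) stack=L1,L2,L3,L4; from [0,0,0]:
L1 α=3/7: [330/7, 66, 54/7]
L2 α=1/2: [1737/14, 44, 635/14]
L3 α=1/2: [2255/28, 109/2, 2623/28]
L4 α=1/2: [9283/56, 457/4, 6011/56]
rounded: [166, 114, 107]

(0,0) stack=L1,L2,L3,L4,L5; from [0,0,0]:
+L1 (α=1/4) → [71/2, 45, 16]
+L2 (α=3/5) → [101/5, 351/5, 62/5]
+L3 (α=1/3) → [422/15, 787/15, 1279/15]
+L4 (α=1/3) → [2044/45, 3959/45, 2858/45]
+L5 (α=3/7) → [17086/315, 35816/315, 30332/315]
rounded: [54, 114, 96]


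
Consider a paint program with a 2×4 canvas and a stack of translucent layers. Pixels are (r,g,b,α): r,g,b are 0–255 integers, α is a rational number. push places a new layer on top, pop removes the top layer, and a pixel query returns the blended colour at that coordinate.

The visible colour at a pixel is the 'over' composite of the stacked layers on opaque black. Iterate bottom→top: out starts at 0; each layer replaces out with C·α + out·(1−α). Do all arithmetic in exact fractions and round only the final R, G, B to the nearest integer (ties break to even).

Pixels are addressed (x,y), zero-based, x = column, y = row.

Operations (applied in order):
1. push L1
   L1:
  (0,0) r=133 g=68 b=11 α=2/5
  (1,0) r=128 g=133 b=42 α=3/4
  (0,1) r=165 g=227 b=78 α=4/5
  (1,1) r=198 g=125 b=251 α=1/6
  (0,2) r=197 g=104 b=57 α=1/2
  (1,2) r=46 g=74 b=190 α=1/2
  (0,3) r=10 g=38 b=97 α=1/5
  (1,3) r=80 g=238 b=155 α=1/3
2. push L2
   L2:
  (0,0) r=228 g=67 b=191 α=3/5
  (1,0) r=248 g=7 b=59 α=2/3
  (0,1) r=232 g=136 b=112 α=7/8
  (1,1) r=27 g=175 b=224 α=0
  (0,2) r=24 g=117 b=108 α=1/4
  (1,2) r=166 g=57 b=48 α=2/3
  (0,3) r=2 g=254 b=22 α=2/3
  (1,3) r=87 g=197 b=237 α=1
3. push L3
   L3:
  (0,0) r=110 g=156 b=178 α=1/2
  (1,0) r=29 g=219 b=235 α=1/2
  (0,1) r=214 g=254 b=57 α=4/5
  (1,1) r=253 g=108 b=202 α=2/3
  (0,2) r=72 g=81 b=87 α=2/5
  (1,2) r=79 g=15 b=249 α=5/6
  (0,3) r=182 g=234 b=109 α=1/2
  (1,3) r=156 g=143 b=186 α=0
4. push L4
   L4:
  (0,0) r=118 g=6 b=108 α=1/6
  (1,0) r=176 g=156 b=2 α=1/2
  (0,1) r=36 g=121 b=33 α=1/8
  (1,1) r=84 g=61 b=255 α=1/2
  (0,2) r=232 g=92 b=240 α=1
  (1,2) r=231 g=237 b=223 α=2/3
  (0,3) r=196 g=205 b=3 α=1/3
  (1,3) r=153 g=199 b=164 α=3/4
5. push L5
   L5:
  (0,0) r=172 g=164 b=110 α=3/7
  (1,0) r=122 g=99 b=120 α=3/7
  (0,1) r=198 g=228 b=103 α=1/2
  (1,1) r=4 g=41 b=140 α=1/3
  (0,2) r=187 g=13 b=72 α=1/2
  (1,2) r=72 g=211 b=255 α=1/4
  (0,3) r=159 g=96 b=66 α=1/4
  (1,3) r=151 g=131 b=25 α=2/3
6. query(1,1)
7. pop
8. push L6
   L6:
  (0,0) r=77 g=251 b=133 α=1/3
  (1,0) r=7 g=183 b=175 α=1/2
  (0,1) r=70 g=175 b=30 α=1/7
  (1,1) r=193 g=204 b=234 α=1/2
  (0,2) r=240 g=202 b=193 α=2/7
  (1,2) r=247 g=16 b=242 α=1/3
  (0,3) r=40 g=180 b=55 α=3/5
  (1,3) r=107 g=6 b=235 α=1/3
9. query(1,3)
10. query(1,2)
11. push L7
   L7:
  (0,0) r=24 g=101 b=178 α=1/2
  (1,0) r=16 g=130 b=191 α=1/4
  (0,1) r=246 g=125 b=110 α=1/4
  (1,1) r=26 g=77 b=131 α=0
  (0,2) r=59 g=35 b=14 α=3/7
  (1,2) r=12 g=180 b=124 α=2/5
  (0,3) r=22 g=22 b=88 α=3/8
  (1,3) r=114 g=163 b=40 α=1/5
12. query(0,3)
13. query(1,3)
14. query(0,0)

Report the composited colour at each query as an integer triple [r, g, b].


(1,1) stack=L1,L2,L3,L4,L5; from [0,0,0]:
L1 α=1/6: [33, 125/6, 251/6]
L2 α=0: [33, 125/6, 251/6]
L3 α=2/3: [539/3, 1421/18, 2675/18]
L4 α=1/2: [791/6, 2519/36, 7265/36]
L5 α=1/3: [803/9, 3257/54, 9785/54]
rounded: [89, 60, 181]

at x=1,y=3 over L1,L2,L3,L4,L6:
L1 α=1/3: [80/3, 238/3, 155/3]
L2 α=1: [87, 197, 237]
L3 α=0: [87, 197, 237]
L4 α=3/4: [273/2, 397/2, 729/4]
L6 α=1/3: [380/3, 403/3, 1199/6]
→ [127, 134, 200]

(1,2) stack=L1,L2,L3,L4,L6; from [0,0,0]:
+L1 (α=1/2) → [23, 37, 95]
+L2 (α=2/3) → [355/3, 151/3, 191/3]
+L3 (α=5/6) → [770/9, 188/9, 1963/9]
+L4 (α=2/3) → [4928/27, 4454/27, 5977/27]
+L6 (α=1/3) → [16525/81, 9340/81, 18488/81]
rounded: [204, 115, 228]

(0,3) stack=L1,L2,L3,L4,L6,L7; from [0,0,0]:
after L1 α=1/5: [2, 38/5, 97/5]
after L2 α=2/3: [2, 2578/15, 317/15]
after L3 α=1/2: [92, 3044/15, 976/15]
after L4 α=1/3: [380/3, 9163/45, 1997/45]
after L6 α=3/5: [224/3, 42626/225, 11419/225]
after L7 α=3/8: [659/12, 11399/90, 23299/360]
→ [55, 127, 65]

query (1,3) [L1,L2,L3,L4,L6,L7] — begin 0,0,0
L1 α=1/3: [80/3, 238/3, 155/3]
L2 α=1: [87, 197, 237]
L3 α=0: [87, 197, 237]
L4 α=3/4: [273/2, 397/2, 729/4]
L6 α=1/3: [380/3, 403/3, 1199/6]
L7 α=1/5: [1862/15, 2101/15, 2518/15]
→ [124, 140, 168]

at x=0,y=0 over L1,L2,L3,L4,L6,L7:
L1 α=2/5: [266/5, 136/5, 22/5]
L2 α=3/5: [3952/25, 1277/25, 2909/25]
L3 α=1/2: [3351/25, 5177/50, 7359/50]
L4 α=1/6: [3941/30, 5237/60, 2813/20]
L6 α=1/3: [5096/45, 12767/90, 1381/10]
L7 α=1/2: [3088/45, 21857/180, 3161/20]
rounded: [69, 121, 158]
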